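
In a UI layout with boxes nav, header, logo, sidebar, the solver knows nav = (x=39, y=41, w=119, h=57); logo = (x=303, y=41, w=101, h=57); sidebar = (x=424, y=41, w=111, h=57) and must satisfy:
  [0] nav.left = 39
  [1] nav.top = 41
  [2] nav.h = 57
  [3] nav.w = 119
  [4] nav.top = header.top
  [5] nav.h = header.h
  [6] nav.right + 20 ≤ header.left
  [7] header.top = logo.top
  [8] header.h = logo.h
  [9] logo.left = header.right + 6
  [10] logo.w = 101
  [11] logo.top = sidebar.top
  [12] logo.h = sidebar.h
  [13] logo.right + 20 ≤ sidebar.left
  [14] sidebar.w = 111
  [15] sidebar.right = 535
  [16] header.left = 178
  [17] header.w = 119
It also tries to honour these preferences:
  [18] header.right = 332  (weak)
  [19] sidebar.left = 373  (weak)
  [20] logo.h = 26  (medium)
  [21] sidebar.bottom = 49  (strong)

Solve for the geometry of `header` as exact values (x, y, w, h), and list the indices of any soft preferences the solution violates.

header = (x=178, y=41, w=119, h=57)
violated soft preferences: 18, 19, 20, 21

1. header.y = 41  [nav.top = header.top]
2. header.h = 57  [nav.h = header.h]
3. header.x = 178  [header.left = 178]
4. header.w = 119  [header.w = 119]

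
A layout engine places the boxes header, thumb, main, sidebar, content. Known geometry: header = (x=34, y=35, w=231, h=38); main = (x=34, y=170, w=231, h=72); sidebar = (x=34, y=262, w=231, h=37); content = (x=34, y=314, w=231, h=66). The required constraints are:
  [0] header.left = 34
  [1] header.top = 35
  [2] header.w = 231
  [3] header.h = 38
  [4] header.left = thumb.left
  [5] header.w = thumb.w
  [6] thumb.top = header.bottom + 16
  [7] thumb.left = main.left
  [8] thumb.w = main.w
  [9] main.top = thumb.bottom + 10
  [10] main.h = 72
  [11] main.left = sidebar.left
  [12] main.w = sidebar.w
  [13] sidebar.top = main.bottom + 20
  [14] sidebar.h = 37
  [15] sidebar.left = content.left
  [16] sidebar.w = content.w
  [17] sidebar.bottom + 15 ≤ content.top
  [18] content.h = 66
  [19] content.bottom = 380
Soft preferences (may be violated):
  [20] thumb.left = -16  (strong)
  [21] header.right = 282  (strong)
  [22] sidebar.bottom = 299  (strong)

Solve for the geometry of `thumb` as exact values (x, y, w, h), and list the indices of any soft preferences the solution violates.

thumb = (x=34, y=89, w=231, h=71)
violated soft preferences: 20, 21

1. thumb.x = 34  [header.left = thumb.left]
2. thumb.w = 231  [header.w = thumb.w]
3. thumb.y = 89  [thumb.top = header.bottom + 16]
4. thumb.h = 71  [main.top = thumb.bottom + 10]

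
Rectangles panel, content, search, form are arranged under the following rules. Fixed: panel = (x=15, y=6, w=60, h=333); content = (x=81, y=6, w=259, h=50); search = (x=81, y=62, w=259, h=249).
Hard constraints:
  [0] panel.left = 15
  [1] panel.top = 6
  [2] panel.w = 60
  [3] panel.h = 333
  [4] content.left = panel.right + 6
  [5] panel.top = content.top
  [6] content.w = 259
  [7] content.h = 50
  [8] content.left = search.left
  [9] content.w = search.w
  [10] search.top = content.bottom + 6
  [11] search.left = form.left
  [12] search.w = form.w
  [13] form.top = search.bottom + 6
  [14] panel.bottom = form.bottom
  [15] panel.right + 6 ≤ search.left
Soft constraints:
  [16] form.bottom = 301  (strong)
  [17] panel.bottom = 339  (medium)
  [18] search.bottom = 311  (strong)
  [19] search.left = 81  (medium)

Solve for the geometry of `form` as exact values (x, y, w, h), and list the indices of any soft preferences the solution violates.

1. form.x = 81  [search.left = form.left]
2. form.w = 259  [search.w = form.w]
3. form.y = 317  [form.top = search.bottom + 6]
4. form.h = 22  [panel.bottom = form.bottom]

form = (x=81, y=317, w=259, h=22)
violated soft preferences: 16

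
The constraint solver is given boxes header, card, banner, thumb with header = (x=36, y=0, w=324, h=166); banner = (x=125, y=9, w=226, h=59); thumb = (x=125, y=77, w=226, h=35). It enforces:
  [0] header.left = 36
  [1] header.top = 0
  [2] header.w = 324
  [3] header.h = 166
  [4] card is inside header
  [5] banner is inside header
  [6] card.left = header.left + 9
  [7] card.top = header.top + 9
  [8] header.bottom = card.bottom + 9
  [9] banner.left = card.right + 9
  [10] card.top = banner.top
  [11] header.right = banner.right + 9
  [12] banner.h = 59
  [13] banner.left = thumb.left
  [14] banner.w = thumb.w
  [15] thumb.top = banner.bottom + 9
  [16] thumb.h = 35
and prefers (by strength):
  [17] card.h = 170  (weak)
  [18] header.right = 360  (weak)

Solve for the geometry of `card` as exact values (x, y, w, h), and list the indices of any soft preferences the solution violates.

card = (x=45, y=9, w=71, h=148)
violated soft preferences: 17

1. card.x = 45  [card.left = header.left + 9]
2. card.y = 9  [card.top = header.top + 9]
3. card.h = 148  [header.bottom = card.bottom + 9]
4. card.w = 71  [banner.left = card.right + 9]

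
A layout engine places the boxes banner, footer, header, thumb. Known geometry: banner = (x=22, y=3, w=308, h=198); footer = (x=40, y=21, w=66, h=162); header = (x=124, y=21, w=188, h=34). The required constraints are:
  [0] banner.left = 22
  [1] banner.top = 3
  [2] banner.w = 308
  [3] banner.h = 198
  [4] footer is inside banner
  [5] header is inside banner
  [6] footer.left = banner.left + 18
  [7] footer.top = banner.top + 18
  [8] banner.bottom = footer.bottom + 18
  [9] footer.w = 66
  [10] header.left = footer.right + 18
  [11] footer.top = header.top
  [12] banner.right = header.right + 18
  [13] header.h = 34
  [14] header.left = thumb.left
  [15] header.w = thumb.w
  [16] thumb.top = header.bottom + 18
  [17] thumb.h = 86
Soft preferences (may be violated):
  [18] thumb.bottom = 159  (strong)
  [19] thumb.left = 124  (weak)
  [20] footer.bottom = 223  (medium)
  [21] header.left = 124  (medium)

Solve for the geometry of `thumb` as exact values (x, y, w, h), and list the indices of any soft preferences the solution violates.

1. thumb.x = 124  [header.left = thumb.left]
2. thumb.w = 188  [header.w = thumb.w]
3. thumb.y = 73  [thumb.top = header.bottom + 18]
4. thumb.h = 86  [thumb.h = 86]

thumb = (x=124, y=73, w=188, h=86)
violated soft preferences: 20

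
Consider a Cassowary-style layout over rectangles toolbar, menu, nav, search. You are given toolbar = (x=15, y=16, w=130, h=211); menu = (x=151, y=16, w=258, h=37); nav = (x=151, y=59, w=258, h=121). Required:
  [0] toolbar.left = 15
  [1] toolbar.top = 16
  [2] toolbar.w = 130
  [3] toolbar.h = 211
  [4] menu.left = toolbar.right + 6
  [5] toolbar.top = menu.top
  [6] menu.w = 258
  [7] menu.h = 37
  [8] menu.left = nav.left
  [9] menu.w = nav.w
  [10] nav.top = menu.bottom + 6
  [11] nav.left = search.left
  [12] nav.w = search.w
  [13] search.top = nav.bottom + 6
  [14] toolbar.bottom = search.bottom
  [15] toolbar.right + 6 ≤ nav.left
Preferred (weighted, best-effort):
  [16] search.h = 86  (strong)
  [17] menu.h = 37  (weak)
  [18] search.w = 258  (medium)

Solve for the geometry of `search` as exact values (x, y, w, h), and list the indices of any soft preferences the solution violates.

search = (x=151, y=186, w=258, h=41)
violated soft preferences: 16

1. search.x = 151  [nav.left = search.left]
2. search.w = 258  [nav.w = search.w]
3. search.y = 186  [search.top = nav.bottom + 6]
4. search.h = 41  [toolbar.bottom = search.bottom]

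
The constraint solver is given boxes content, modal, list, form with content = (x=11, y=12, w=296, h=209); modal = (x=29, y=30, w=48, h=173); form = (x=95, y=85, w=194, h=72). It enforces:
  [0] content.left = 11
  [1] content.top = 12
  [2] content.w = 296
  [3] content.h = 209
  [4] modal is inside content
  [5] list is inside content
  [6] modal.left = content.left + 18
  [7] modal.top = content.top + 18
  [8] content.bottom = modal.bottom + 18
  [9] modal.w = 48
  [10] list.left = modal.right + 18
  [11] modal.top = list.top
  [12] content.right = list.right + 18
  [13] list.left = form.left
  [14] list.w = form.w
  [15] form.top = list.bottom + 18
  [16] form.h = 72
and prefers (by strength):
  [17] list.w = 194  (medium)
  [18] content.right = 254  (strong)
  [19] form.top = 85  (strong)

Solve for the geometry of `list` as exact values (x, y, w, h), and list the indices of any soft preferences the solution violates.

list = (x=95, y=30, w=194, h=37)
violated soft preferences: 18

1. list.x = 95  [list.left = modal.right + 18]
2. list.y = 30  [modal.top = list.top]
3. list.w = 194  [content.right = list.right + 18]
4. list.h = 37  [form.top = list.bottom + 18]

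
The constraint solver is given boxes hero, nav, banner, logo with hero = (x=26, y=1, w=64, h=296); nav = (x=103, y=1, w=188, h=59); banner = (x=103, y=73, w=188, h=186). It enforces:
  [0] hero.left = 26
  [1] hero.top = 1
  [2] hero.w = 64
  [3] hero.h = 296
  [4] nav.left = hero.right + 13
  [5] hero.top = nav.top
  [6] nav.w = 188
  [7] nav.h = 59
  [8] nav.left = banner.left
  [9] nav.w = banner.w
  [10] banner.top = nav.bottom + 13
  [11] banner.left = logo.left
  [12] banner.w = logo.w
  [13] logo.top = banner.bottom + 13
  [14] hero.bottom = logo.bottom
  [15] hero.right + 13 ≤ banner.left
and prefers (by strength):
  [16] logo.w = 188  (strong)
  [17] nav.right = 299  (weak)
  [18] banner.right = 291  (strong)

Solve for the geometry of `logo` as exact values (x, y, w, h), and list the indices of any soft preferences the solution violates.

logo = (x=103, y=272, w=188, h=25)
violated soft preferences: 17

1. logo.x = 103  [banner.left = logo.left]
2. logo.w = 188  [banner.w = logo.w]
3. logo.y = 272  [logo.top = banner.bottom + 13]
4. logo.h = 25  [hero.bottom = logo.bottom]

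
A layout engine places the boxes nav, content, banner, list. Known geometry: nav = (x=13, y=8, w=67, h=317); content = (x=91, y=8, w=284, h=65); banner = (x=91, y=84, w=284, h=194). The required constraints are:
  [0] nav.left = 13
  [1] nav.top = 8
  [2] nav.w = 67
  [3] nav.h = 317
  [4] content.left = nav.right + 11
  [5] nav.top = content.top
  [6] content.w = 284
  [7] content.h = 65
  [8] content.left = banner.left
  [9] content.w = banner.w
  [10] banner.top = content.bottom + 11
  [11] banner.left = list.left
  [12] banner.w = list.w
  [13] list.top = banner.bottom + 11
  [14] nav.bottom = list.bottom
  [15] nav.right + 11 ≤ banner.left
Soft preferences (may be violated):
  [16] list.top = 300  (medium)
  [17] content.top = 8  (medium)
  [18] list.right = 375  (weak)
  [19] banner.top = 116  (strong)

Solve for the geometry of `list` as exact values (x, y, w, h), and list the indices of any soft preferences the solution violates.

1. list.x = 91  [banner.left = list.left]
2. list.w = 284  [banner.w = list.w]
3. list.y = 289  [list.top = banner.bottom + 11]
4. list.h = 36  [nav.bottom = list.bottom]

list = (x=91, y=289, w=284, h=36)
violated soft preferences: 16, 19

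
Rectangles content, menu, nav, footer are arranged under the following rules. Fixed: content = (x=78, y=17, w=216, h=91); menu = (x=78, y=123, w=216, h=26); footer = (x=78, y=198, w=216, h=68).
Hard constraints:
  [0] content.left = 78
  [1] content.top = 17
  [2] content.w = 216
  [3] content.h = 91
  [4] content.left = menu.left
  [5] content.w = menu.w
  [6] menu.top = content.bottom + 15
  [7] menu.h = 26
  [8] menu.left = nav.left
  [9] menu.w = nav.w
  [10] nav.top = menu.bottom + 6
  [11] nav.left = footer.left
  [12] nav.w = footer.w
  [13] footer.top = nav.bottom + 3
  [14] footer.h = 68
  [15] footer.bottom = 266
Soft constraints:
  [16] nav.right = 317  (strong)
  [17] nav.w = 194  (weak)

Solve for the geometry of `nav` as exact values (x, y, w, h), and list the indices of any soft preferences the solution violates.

nav = (x=78, y=155, w=216, h=40)
violated soft preferences: 16, 17

1. nav.x = 78  [menu.left = nav.left]
2. nav.w = 216  [menu.w = nav.w]
3. nav.y = 155  [nav.top = menu.bottom + 6]
4. nav.h = 40  [footer.top = nav.bottom + 3]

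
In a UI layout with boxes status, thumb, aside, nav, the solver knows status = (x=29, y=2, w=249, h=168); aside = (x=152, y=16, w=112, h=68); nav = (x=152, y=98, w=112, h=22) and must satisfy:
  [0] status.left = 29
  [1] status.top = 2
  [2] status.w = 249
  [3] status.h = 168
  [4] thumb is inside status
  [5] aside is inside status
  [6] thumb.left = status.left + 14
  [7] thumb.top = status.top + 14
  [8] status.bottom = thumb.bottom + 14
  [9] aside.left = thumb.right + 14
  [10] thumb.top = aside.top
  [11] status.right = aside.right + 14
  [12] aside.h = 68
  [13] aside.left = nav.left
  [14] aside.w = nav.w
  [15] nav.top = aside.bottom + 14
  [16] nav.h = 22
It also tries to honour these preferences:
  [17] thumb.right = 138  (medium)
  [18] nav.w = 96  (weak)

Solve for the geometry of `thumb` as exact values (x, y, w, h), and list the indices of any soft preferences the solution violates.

1. thumb.x = 43  [thumb.left = status.left + 14]
2. thumb.y = 16  [thumb.top = status.top + 14]
3. thumb.h = 140  [status.bottom = thumb.bottom + 14]
4. thumb.w = 95  [aside.left = thumb.right + 14]

thumb = (x=43, y=16, w=95, h=140)
violated soft preferences: 18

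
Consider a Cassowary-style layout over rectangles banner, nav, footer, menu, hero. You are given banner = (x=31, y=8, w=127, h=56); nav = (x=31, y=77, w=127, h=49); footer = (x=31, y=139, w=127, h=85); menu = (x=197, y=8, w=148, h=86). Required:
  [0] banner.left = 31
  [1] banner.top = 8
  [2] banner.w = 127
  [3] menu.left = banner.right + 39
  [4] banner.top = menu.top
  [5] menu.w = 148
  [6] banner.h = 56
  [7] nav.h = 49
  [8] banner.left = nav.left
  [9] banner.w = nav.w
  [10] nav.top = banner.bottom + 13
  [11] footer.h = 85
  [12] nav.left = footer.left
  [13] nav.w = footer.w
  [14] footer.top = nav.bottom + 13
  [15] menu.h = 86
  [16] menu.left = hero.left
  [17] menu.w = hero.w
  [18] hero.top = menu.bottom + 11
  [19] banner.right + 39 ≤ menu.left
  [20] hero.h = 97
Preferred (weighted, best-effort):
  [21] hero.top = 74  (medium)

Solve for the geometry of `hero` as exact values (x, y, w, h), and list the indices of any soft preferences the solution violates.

1. hero.x = 197  [menu.left = hero.left]
2. hero.w = 148  [menu.w = hero.w]
3. hero.y = 105  [hero.top = menu.bottom + 11]
4. hero.h = 97  [hero.h = 97]

hero = (x=197, y=105, w=148, h=97)
violated soft preferences: 21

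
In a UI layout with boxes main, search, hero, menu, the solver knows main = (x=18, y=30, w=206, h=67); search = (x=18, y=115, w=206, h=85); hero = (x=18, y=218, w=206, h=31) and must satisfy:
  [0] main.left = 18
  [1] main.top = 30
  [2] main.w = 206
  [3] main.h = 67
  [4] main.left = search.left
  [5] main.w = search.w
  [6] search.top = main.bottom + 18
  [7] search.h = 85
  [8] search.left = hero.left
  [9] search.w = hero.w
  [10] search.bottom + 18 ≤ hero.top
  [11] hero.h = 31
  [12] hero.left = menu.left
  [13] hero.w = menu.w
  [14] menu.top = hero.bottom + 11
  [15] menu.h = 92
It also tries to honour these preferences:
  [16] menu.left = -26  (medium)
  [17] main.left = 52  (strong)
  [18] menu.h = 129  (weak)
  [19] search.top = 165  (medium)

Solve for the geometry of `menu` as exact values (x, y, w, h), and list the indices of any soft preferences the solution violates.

menu = (x=18, y=260, w=206, h=92)
violated soft preferences: 16, 17, 18, 19

1. menu.x = 18  [hero.left = menu.left]
2. menu.w = 206  [hero.w = menu.w]
3. menu.y = 260  [menu.top = hero.bottom + 11]
4. menu.h = 92  [menu.h = 92]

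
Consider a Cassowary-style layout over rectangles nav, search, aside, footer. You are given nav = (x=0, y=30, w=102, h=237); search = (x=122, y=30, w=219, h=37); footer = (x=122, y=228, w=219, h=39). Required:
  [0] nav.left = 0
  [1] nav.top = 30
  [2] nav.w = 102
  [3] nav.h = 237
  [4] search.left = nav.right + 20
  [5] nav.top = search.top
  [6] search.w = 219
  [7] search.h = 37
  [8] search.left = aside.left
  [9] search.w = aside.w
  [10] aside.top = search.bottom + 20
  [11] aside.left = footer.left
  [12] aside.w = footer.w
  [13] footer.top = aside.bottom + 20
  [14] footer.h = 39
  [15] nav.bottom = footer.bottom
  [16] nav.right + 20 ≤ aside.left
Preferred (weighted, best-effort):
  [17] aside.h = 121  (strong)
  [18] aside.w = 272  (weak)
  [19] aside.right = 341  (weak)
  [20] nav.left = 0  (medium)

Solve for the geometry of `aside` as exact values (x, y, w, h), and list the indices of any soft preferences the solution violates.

1. aside.x = 122  [search.left = aside.left]
2. aside.w = 219  [search.w = aside.w]
3. aside.y = 87  [aside.top = search.bottom + 20]
4. aside.h = 121  [footer.top = aside.bottom + 20]

aside = (x=122, y=87, w=219, h=121)
violated soft preferences: 18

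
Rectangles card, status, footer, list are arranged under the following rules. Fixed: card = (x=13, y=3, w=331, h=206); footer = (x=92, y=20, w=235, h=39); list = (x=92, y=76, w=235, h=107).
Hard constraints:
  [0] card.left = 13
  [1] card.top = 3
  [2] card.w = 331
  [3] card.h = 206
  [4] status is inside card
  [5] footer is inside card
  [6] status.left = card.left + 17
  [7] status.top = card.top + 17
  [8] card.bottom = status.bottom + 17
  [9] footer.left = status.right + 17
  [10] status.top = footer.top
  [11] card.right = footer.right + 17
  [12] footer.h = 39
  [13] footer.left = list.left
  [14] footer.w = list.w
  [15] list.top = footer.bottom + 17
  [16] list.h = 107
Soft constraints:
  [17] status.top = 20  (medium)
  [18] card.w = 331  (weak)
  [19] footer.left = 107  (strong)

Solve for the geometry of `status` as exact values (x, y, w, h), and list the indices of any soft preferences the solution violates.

status = (x=30, y=20, w=45, h=172)
violated soft preferences: 19

1. status.x = 30  [status.left = card.left + 17]
2. status.y = 20  [status.top = card.top + 17]
3. status.h = 172  [card.bottom = status.bottom + 17]
4. status.w = 45  [footer.left = status.right + 17]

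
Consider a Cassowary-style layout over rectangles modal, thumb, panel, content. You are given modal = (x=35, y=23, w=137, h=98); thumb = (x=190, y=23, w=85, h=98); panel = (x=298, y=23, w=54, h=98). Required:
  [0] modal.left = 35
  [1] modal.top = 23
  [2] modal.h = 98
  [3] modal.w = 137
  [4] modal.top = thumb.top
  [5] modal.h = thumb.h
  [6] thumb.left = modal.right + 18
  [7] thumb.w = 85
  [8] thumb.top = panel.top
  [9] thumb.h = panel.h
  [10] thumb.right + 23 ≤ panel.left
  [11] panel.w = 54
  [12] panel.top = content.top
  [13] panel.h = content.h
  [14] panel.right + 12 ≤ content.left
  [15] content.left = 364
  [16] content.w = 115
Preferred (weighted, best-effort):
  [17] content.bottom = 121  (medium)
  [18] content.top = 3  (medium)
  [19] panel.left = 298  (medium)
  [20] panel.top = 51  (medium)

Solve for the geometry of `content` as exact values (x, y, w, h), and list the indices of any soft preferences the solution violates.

1. content.y = 23  [panel.top = content.top]
2. content.h = 98  [panel.h = content.h]
3. content.x = 364  [content.left = 364]
4. content.w = 115  [content.w = 115]

content = (x=364, y=23, w=115, h=98)
violated soft preferences: 18, 20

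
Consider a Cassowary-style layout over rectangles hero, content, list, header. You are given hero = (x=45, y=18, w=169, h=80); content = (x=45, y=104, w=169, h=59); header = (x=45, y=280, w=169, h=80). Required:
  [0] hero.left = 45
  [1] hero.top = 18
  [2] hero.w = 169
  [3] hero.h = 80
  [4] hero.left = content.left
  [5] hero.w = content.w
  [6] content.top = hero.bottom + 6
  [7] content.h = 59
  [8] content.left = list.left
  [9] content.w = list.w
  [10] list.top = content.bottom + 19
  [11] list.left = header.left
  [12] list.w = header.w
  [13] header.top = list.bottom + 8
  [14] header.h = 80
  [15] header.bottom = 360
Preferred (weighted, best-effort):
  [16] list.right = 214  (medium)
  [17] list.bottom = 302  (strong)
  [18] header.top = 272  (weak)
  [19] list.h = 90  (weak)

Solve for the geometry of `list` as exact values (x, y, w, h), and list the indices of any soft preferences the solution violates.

list = (x=45, y=182, w=169, h=90)
violated soft preferences: 17, 18

1. list.x = 45  [content.left = list.left]
2. list.w = 169  [content.w = list.w]
3. list.y = 182  [list.top = content.bottom + 19]
4. list.h = 90  [header.top = list.bottom + 8]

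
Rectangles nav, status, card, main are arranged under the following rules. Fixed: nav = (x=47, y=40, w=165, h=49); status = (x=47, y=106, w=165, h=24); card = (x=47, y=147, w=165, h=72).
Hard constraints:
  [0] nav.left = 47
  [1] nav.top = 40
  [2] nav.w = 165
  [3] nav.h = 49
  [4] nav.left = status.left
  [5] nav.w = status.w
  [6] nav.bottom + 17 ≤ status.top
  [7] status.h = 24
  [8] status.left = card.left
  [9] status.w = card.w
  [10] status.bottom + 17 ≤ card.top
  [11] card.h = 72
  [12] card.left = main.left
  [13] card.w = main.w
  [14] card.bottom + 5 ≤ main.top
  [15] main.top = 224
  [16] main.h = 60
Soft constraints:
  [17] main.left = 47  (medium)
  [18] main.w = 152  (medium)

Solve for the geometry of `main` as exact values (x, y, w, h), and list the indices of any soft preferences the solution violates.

main = (x=47, y=224, w=165, h=60)
violated soft preferences: 18

1. main.x = 47  [card.left = main.left]
2. main.w = 165  [card.w = main.w]
3. main.y = 224  [main.top = 224]
4. main.h = 60  [main.h = 60]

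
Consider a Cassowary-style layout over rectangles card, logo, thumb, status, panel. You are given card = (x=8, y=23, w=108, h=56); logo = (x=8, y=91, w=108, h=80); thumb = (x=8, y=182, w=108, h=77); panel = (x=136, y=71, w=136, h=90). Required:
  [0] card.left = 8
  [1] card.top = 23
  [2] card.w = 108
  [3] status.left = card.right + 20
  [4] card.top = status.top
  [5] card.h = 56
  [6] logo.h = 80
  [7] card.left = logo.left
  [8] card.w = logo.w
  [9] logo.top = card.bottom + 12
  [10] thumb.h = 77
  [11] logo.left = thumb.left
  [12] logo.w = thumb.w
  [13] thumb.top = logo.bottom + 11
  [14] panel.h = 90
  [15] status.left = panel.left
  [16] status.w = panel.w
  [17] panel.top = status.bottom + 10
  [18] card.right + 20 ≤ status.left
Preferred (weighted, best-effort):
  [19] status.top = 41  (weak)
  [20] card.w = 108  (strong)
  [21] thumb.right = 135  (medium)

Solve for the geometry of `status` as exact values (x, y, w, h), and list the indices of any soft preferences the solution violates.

status = (x=136, y=23, w=136, h=38)
violated soft preferences: 19, 21

1. status.x = 136  [status.left = card.right + 20]
2. status.y = 23  [card.top = status.top]
3. status.w = 136  [status.w = panel.w]
4. status.h = 38  [panel.top = status.bottom + 10]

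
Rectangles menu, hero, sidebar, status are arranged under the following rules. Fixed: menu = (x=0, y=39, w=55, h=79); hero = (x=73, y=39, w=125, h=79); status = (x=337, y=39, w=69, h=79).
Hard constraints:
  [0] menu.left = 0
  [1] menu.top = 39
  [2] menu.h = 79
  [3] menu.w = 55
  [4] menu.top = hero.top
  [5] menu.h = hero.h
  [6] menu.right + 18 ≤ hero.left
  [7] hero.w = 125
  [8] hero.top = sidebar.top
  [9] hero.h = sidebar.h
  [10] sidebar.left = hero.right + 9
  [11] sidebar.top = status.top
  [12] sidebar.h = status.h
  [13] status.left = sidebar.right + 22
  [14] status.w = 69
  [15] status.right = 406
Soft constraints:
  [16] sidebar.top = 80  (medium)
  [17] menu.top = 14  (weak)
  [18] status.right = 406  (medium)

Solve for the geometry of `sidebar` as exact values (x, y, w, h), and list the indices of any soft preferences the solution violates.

1. sidebar.y = 39  [hero.top = sidebar.top]
2. sidebar.h = 79  [hero.h = sidebar.h]
3. sidebar.x = 207  [sidebar.left = hero.right + 9]
4. sidebar.w = 108  [status.left = sidebar.right + 22]

sidebar = (x=207, y=39, w=108, h=79)
violated soft preferences: 16, 17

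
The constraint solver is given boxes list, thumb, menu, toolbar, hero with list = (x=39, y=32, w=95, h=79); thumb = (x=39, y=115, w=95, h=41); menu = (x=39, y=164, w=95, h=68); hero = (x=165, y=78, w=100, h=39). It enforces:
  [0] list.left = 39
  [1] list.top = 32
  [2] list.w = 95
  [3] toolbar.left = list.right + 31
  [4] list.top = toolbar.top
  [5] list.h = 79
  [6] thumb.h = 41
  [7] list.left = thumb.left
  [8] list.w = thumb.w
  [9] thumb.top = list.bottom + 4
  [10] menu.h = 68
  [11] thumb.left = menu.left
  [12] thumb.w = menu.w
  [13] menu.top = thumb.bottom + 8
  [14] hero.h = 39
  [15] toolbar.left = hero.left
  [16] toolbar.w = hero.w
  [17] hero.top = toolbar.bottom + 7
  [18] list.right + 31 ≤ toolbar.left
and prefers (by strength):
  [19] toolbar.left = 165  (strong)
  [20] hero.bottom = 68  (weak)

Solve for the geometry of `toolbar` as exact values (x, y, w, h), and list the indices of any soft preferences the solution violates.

toolbar = (x=165, y=32, w=100, h=39)
violated soft preferences: 20

1. toolbar.x = 165  [toolbar.left = list.right + 31]
2. toolbar.y = 32  [list.top = toolbar.top]
3. toolbar.w = 100  [toolbar.w = hero.w]
4. toolbar.h = 39  [hero.top = toolbar.bottom + 7]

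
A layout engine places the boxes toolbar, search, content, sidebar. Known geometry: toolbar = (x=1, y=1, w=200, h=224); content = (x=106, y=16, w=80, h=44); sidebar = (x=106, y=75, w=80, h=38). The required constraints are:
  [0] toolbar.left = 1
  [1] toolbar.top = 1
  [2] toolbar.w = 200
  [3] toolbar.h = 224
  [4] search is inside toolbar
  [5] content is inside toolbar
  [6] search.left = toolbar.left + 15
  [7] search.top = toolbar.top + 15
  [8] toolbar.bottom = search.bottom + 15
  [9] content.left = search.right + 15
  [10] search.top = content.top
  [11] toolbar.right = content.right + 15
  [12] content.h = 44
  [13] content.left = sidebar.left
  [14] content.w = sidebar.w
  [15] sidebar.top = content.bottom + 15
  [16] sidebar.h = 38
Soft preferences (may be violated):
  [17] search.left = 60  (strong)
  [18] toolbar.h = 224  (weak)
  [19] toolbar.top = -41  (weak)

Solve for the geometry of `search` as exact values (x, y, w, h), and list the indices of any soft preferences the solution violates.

search = (x=16, y=16, w=75, h=194)
violated soft preferences: 17, 19

1. search.x = 16  [search.left = toolbar.left + 15]
2. search.y = 16  [search.top = toolbar.top + 15]
3. search.h = 194  [toolbar.bottom = search.bottom + 15]
4. search.w = 75  [content.left = search.right + 15]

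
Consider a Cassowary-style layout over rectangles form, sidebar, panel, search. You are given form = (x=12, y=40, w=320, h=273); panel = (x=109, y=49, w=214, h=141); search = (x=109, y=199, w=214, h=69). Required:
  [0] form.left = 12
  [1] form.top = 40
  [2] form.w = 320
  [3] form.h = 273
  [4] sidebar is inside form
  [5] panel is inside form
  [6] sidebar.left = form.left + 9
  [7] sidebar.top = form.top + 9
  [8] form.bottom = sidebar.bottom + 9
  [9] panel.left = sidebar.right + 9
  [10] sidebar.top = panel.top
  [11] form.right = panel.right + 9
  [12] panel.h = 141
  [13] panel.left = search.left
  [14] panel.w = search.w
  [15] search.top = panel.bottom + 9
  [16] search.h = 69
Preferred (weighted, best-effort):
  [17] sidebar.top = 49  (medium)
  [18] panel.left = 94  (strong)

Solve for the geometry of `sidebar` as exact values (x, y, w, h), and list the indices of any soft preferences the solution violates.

sidebar = (x=21, y=49, w=79, h=255)
violated soft preferences: 18

1. sidebar.x = 21  [sidebar.left = form.left + 9]
2. sidebar.y = 49  [sidebar.top = form.top + 9]
3. sidebar.h = 255  [form.bottom = sidebar.bottom + 9]
4. sidebar.w = 79  [panel.left = sidebar.right + 9]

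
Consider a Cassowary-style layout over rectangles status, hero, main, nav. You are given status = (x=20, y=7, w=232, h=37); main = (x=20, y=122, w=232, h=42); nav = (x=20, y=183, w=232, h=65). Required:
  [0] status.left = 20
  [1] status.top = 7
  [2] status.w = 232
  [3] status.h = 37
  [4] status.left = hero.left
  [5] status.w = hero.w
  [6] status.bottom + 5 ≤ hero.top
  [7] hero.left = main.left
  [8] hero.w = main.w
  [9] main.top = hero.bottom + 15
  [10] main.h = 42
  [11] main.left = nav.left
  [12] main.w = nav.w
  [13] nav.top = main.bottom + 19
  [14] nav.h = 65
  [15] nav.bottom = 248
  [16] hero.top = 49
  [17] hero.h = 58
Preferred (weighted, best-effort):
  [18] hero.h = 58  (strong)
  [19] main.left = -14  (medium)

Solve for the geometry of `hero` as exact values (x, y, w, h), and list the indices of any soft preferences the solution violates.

1. hero.x = 20  [status.left = hero.left]
2. hero.w = 232  [status.w = hero.w]
3. hero.y = 49  [hero.top = 49]
4. hero.h = 58  [hero.h = 58]

hero = (x=20, y=49, w=232, h=58)
violated soft preferences: 19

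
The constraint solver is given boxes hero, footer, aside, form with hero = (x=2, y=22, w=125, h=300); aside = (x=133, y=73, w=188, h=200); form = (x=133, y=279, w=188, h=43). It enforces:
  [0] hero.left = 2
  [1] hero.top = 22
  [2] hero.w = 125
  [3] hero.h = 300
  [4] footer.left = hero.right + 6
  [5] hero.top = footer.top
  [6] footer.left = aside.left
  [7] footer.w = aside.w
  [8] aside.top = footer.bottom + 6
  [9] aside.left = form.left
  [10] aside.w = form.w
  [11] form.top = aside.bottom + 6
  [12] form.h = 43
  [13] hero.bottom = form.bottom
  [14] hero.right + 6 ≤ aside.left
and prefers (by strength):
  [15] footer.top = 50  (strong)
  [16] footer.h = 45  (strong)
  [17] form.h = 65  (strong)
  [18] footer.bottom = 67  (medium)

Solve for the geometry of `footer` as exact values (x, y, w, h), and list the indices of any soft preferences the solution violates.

footer = (x=133, y=22, w=188, h=45)
violated soft preferences: 15, 17

1. footer.x = 133  [footer.left = hero.right + 6]
2. footer.y = 22  [hero.top = footer.top]
3. footer.w = 188  [footer.w = aside.w]
4. footer.h = 45  [aside.top = footer.bottom + 6]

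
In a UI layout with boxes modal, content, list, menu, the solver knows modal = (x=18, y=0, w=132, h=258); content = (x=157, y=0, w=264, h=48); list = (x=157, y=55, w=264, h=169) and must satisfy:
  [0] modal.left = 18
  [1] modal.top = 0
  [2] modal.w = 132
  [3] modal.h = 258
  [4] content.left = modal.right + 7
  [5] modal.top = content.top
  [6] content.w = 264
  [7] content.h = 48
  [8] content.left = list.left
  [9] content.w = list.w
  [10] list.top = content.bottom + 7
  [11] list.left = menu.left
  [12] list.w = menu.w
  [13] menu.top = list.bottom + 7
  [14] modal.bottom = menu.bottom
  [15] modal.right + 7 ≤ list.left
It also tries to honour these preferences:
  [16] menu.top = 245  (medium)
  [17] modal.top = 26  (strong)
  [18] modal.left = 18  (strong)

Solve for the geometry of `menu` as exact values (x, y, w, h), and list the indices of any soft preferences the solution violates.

1. menu.x = 157  [list.left = menu.left]
2. menu.w = 264  [list.w = menu.w]
3. menu.y = 231  [menu.top = list.bottom + 7]
4. menu.h = 27  [modal.bottom = menu.bottom]

menu = (x=157, y=231, w=264, h=27)
violated soft preferences: 16, 17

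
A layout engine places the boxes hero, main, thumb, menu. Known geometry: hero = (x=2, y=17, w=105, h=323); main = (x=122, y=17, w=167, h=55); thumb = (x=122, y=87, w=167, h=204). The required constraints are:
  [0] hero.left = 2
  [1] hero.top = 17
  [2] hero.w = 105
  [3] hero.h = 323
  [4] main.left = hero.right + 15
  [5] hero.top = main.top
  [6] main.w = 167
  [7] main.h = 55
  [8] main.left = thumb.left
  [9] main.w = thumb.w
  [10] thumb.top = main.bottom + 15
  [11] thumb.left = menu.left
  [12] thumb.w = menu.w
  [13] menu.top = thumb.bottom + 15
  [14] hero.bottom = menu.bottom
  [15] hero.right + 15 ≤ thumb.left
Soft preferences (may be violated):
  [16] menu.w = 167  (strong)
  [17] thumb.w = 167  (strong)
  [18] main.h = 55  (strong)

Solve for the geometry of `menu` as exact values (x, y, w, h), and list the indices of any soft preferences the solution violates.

1. menu.x = 122  [thumb.left = menu.left]
2. menu.w = 167  [thumb.w = menu.w]
3. menu.y = 306  [menu.top = thumb.bottom + 15]
4. menu.h = 34  [hero.bottom = menu.bottom]

menu = (x=122, y=306, w=167, h=34)
violated soft preferences: none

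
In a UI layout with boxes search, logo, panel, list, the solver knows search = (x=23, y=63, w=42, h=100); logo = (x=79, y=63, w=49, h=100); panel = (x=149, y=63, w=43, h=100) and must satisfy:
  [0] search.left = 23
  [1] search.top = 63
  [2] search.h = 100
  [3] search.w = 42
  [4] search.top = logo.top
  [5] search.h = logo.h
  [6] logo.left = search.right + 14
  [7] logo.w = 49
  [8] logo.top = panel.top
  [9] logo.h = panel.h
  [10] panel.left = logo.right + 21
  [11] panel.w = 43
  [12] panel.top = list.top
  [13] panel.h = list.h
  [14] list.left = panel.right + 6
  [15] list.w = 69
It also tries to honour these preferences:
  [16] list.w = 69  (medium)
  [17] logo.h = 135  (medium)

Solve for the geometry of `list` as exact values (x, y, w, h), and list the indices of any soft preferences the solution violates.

1. list.y = 63  [panel.top = list.top]
2. list.h = 100  [panel.h = list.h]
3. list.x = 198  [list.left = panel.right + 6]
4. list.w = 69  [list.w = 69]

list = (x=198, y=63, w=69, h=100)
violated soft preferences: 17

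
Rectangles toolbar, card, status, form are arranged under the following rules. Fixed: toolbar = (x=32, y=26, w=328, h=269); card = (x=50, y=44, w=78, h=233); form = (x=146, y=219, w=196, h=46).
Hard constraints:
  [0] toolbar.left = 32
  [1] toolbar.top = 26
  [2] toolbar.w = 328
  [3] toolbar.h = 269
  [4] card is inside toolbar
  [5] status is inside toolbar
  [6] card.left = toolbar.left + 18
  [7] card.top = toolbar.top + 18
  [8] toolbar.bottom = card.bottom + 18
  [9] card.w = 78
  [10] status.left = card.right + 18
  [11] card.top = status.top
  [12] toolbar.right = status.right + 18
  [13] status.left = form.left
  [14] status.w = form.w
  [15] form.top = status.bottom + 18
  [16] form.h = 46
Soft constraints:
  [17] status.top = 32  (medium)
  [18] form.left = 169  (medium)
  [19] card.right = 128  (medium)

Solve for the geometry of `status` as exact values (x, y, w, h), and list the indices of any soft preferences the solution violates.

1. status.x = 146  [status.left = card.right + 18]
2. status.y = 44  [card.top = status.top]
3. status.w = 196  [toolbar.right = status.right + 18]
4. status.h = 157  [form.top = status.bottom + 18]

status = (x=146, y=44, w=196, h=157)
violated soft preferences: 17, 18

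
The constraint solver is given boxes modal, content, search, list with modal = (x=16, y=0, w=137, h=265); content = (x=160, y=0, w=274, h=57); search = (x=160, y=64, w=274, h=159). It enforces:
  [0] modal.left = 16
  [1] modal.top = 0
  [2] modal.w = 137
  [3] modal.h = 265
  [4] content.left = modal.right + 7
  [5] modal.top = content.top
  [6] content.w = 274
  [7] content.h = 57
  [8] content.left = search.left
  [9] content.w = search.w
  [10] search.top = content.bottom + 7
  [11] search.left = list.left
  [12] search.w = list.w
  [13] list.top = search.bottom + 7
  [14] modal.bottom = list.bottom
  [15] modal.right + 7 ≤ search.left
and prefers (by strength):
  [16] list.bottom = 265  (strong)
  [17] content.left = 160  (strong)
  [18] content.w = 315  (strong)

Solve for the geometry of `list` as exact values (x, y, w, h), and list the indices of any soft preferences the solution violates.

1. list.x = 160  [search.left = list.left]
2. list.w = 274  [search.w = list.w]
3. list.y = 230  [list.top = search.bottom + 7]
4. list.h = 35  [modal.bottom = list.bottom]

list = (x=160, y=230, w=274, h=35)
violated soft preferences: 18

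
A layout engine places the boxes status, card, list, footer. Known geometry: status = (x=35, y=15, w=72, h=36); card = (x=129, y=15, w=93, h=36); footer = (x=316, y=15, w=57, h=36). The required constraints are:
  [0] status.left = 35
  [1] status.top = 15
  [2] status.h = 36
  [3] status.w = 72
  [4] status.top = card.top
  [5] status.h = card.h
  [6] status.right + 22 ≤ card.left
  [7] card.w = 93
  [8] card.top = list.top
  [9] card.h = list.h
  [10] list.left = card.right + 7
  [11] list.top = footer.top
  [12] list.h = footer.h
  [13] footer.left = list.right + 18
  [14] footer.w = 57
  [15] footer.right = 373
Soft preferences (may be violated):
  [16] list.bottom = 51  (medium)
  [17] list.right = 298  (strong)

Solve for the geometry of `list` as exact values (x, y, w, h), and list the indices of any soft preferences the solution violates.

list = (x=229, y=15, w=69, h=36)
violated soft preferences: none

1. list.y = 15  [card.top = list.top]
2. list.h = 36  [card.h = list.h]
3. list.x = 229  [list.left = card.right + 7]
4. list.w = 69  [footer.left = list.right + 18]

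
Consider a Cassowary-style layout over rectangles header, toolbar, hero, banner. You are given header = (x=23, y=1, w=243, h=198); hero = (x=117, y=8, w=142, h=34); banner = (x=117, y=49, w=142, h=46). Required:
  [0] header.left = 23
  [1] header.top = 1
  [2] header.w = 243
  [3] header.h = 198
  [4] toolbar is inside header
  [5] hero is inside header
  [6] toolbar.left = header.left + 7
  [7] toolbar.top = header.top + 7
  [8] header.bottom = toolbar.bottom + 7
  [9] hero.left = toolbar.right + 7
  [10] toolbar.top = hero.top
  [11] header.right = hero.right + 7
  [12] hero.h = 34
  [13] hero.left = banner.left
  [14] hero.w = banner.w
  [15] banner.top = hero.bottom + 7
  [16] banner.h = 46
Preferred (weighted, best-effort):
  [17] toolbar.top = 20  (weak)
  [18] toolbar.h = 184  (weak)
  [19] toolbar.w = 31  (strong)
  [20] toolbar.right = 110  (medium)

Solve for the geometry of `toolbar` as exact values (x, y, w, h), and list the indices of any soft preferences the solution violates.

toolbar = (x=30, y=8, w=80, h=184)
violated soft preferences: 17, 19

1. toolbar.x = 30  [toolbar.left = header.left + 7]
2. toolbar.y = 8  [toolbar.top = header.top + 7]
3. toolbar.h = 184  [header.bottom = toolbar.bottom + 7]
4. toolbar.w = 80  [hero.left = toolbar.right + 7]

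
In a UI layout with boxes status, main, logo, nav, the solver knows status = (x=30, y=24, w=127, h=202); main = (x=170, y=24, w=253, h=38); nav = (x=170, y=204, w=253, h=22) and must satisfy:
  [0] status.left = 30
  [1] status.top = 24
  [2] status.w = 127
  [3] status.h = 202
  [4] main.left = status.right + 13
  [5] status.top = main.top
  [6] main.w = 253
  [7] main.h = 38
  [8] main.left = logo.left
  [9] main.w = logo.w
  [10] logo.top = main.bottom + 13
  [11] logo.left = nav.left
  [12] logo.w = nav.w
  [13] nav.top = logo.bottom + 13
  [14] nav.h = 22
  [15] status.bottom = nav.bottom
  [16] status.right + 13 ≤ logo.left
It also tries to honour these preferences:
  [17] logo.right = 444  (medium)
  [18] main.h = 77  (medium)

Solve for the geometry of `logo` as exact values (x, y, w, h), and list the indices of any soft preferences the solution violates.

logo = (x=170, y=75, w=253, h=116)
violated soft preferences: 17, 18

1. logo.x = 170  [main.left = logo.left]
2. logo.w = 253  [main.w = logo.w]
3. logo.y = 75  [logo.top = main.bottom + 13]
4. logo.h = 116  [nav.top = logo.bottom + 13]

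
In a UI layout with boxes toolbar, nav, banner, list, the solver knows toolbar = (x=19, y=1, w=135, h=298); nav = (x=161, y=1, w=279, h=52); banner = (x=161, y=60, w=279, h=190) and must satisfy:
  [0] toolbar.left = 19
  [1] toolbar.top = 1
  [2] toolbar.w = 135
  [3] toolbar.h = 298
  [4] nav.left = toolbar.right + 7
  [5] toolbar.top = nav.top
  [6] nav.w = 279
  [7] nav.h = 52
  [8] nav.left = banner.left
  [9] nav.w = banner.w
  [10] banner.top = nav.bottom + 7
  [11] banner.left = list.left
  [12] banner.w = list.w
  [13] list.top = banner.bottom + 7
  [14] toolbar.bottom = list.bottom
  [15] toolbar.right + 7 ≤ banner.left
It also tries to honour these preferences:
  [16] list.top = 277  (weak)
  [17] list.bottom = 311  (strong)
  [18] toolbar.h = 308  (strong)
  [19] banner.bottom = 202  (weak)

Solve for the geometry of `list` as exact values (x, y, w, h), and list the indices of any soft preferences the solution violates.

1. list.x = 161  [banner.left = list.left]
2. list.w = 279  [banner.w = list.w]
3. list.y = 257  [list.top = banner.bottom + 7]
4. list.h = 42  [toolbar.bottom = list.bottom]

list = (x=161, y=257, w=279, h=42)
violated soft preferences: 16, 17, 18, 19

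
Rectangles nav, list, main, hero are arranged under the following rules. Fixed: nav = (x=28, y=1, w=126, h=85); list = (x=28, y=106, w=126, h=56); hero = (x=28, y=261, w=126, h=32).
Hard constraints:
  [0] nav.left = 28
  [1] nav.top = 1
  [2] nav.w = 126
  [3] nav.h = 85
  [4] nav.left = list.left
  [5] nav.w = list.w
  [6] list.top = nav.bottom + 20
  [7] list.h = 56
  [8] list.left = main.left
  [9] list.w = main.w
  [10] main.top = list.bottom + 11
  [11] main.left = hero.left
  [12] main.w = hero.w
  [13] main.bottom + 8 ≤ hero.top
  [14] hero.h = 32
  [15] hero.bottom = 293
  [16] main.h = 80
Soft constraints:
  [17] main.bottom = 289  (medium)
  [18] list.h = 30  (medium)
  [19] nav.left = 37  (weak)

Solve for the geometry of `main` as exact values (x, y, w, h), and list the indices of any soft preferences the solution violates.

main = (x=28, y=173, w=126, h=80)
violated soft preferences: 17, 18, 19

1. main.x = 28  [list.left = main.left]
2. main.w = 126  [list.w = main.w]
3. main.y = 173  [main.top = list.bottom + 11]
4. main.h = 80  [main.h = 80]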